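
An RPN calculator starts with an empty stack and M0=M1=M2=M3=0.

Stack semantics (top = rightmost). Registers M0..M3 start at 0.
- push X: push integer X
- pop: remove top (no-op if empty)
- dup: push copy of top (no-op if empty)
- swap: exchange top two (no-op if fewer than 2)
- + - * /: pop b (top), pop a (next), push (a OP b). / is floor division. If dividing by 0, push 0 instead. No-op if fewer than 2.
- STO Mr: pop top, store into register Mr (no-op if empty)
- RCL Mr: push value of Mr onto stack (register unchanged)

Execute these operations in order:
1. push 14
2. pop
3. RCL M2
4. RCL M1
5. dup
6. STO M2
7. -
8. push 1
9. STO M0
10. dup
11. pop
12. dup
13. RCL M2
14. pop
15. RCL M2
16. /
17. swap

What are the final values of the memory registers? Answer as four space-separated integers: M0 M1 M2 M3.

After op 1 (push 14): stack=[14] mem=[0,0,0,0]
After op 2 (pop): stack=[empty] mem=[0,0,0,0]
After op 3 (RCL M2): stack=[0] mem=[0,0,0,0]
After op 4 (RCL M1): stack=[0,0] mem=[0,0,0,0]
After op 5 (dup): stack=[0,0,0] mem=[0,0,0,0]
After op 6 (STO M2): stack=[0,0] mem=[0,0,0,0]
After op 7 (-): stack=[0] mem=[0,0,0,0]
After op 8 (push 1): stack=[0,1] mem=[0,0,0,0]
After op 9 (STO M0): stack=[0] mem=[1,0,0,0]
After op 10 (dup): stack=[0,0] mem=[1,0,0,0]
After op 11 (pop): stack=[0] mem=[1,0,0,0]
After op 12 (dup): stack=[0,0] mem=[1,0,0,0]
After op 13 (RCL M2): stack=[0,0,0] mem=[1,0,0,0]
After op 14 (pop): stack=[0,0] mem=[1,0,0,0]
After op 15 (RCL M2): stack=[0,0,0] mem=[1,0,0,0]
After op 16 (/): stack=[0,0] mem=[1,0,0,0]
After op 17 (swap): stack=[0,0] mem=[1,0,0,0]

Answer: 1 0 0 0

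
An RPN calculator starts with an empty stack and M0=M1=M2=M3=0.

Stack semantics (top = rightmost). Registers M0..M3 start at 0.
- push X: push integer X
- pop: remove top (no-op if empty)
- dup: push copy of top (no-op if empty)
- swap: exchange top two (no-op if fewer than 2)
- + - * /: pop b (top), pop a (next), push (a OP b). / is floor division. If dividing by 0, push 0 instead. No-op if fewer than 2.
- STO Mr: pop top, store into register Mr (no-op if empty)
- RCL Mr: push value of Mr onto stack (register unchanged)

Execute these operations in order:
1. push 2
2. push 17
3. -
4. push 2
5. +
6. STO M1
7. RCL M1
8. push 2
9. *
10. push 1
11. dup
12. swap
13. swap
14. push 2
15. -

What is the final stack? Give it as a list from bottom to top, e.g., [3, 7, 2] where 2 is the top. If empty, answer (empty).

Answer: [-26, 1, -1]

Derivation:
After op 1 (push 2): stack=[2] mem=[0,0,0,0]
After op 2 (push 17): stack=[2,17] mem=[0,0,0,0]
After op 3 (-): stack=[-15] mem=[0,0,0,0]
After op 4 (push 2): stack=[-15,2] mem=[0,0,0,0]
After op 5 (+): stack=[-13] mem=[0,0,0,0]
After op 6 (STO M1): stack=[empty] mem=[0,-13,0,0]
After op 7 (RCL M1): stack=[-13] mem=[0,-13,0,0]
After op 8 (push 2): stack=[-13,2] mem=[0,-13,0,0]
After op 9 (*): stack=[-26] mem=[0,-13,0,0]
After op 10 (push 1): stack=[-26,1] mem=[0,-13,0,0]
After op 11 (dup): stack=[-26,1,1] mem=[0,-13,0,0]
After op 12 (swap): stack=[-26,1,1] mem=[0,-13,0,0]
After op 13 (swap): stack=[-26,1,1] mem=[0,-13,0,0]
After op 14 (push 2): stack=[-26,1,1,2] mem=[0,-13,0,0]
After op 15 (-): stack=[-26,1,-1] mem=[0,-13,0,0]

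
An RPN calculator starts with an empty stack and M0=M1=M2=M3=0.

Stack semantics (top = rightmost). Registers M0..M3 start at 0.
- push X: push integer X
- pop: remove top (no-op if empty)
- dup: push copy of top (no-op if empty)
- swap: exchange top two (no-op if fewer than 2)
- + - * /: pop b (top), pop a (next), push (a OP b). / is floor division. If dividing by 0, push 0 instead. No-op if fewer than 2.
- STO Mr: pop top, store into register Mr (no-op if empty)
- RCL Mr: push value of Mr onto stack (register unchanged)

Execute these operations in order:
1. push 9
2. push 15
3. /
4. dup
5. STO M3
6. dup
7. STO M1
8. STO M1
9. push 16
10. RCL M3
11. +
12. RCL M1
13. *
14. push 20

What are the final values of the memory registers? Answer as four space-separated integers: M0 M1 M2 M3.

After op 1 (push 9): stack=[9] mem=[0,0,0,0]
After op 2 (push 15): stack=[9,15] mem=[0,0,0,0]
After op 3 (/): stack=[0] mem=[0,0,0,0]
After op 4 (dup): stack=[0,0] mem=[0,0,0,0]
After op 5 (STO M3): stack=[0] mem=[0,0,0,0]
After op 6 (dup): stack=[0,0] mem=[0,0,0,0]
After op 7 (STO M1): stack=[0] mem=[0,0,0,0]
After op 8 (STO M1): stack=[empty] mem=[0,0,0,0]
After op 9 (push 16): stack=[16] mem=[0,0,0,0]
After op 10 (RCL M3): stack=[16,0] mem=[0,0,0,0]
After op 11 (+): stack=[16] mem=[0,0,0,0]
After op 12 (RCL M1): stack=[16,0] mem=[0,0,0,0]
After op 13 (*): stack=[0] mem=[0,0,0,0]
After op 14 (push 20): stack=[0,20] mem=[0,0,0,0]

Answer: 0 0 0 0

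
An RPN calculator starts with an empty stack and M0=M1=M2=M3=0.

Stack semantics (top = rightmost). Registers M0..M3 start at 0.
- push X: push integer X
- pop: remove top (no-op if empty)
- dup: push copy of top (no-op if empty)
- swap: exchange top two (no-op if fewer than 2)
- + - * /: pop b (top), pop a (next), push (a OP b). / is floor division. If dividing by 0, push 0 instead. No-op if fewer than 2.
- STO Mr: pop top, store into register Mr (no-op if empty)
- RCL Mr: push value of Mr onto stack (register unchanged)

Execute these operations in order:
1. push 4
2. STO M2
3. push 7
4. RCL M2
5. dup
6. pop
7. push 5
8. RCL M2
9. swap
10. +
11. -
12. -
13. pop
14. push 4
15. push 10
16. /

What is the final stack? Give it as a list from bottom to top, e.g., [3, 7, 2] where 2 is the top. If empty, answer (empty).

After op 1 (push 4): stack=[4] mem=[0,0,0,0]
After op 2 (STO M2): stack=[empty] mem=[0,0,4,0]
After op 3 (push 7): stack=[7] mem=[0,0,4,0]
After op 4 (RCL M2): stack=[7,4] mem=[0,0,4,0]
After op 5 (dup): stack=[7,4,4] mem=[0,0,4,0]
After op 6 (pop): stack=[7,4] mem=[0,0,4,0]
After op 7 (push 5): stack=[7,4,5] mem=[0,0,4,0]
After op 8 (RCL M2): stack=[7,4,5,4] mem=[0,0,4,0]
After op 9 (swap): stack=[7,4,4,5] mem=[0,0,4,0]
After op 10 (+): stack=[7,4,9] mem=[0,0,4,0]
After op 11 (-): stack=[7,-5] mem=[0,0,4,0]
After op 12 (-): stack=[12] mem=[0,0,4,0]
After op 13 (pop): stack=[empty] mem=[0,0,4,0]
After op 14 (push 4): stack=[4] mem=[0,0,4,0]
After op 15 (push 10): stack=[4,10] mem=[0,0,4,0]
After op 16 (/): stack=[0] mem=[0,0,4,0]

Answer: [0]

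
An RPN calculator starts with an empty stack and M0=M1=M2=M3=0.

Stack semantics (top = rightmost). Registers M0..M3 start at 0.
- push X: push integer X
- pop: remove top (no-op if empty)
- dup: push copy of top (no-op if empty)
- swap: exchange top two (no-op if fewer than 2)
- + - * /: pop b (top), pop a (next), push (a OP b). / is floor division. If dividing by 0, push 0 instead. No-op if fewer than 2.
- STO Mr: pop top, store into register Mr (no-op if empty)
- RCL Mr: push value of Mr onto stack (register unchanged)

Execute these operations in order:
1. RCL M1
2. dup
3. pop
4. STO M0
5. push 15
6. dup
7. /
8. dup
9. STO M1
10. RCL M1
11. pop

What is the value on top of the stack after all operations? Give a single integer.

Answer: 1

Derivation:
After op 1 (RCL M1): stack=[0] mem=[0,0,0,0]
After op 2 (dup): stack=[0,0] mem=[0,0,0,0]
After op 3 (pop): stack=[0] mem=[0,0,0,0]
After op 4 (STO M0): stack=[empty] mem=[0,0,0,0]
After op 5 (push 15): stack=[15] mem=[0,0,0,0]
After op 6 (dup): stack=[15,15] mem=[0,0,0,0]
After op 7 (/): stack=[1] mem=[0,0,0,0]
After op 8 (dup): stack=[1,1] mem=[0,0,0,0]
After op 9 (STO M1): stack=[1] mem=[0,1,0,0]
After op 10 (RCL M1): stack=[1,1] mem=[0,1,0,0]
After op 11 (pop): stack=[1] mem=[0,1,0,0]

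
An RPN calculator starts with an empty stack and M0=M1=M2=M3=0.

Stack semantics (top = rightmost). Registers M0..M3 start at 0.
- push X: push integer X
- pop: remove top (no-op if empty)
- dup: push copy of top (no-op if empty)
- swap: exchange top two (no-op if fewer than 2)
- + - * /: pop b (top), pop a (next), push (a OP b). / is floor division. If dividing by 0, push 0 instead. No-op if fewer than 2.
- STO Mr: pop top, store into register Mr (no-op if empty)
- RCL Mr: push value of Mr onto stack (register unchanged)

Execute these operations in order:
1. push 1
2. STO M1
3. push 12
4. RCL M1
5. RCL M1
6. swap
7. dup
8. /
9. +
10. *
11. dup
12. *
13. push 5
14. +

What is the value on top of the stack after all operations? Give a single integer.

After op 1 (push 1): stack=[1] mem=[0,0,0,0]
After op 2 (STO M1): stack=[empty] mem=[0,1,0,0]
After op 3 (push 12): stack=[12] mem=[0,1,0,0]
After op 4 (RCL M1): stack=[12,1] mem=[0,1,0,0]
After op 5 (RCL M1): stack=[12,1,1] mem=[0,1,0,0]
After op 6 (swap): stack=[12,1,1] mem=[0,1,0,0]
After op 7 (dup): stack=[12,1,1,1] mem=[0,1,0,0]
After op 8 (/): stack=[12,1,1] mem=[0,1,0,0]
After op 9 (+): stack=[12,2] mem=[0,1,0,0]
After op 10 (*): stack=[24] mem=[0,1,0,0]
After op 11 (dup): stack=[24,24] mem=[0,1,0,0]
After op 12 (*): stack=[576] mem=[0,1,0,0]
After op 13 (push 5): stack=[576,5] mem=[0,1,0,0]
After op 14 (+): stack=[581] mem=[0,1,0,0]

Answer: 581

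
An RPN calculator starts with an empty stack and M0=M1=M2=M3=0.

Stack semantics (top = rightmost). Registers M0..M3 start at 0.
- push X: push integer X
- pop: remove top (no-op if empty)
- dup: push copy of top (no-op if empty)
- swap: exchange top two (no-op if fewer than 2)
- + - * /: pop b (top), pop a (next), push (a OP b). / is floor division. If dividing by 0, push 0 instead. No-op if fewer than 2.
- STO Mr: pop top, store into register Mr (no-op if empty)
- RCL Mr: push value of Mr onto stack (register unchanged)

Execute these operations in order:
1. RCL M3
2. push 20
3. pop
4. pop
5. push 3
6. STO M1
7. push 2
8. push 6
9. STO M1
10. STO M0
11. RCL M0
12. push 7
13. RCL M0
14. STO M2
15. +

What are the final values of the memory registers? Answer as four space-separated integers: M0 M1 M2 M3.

Answer: 2 6 2 0

Derivation:
After op 1 (RCL M3): stack=[0] mem=[0,0,0,0]
After op 2 (push 20): stack=[0,20] mem=[0,0,0,0]
After op 3 (pop): stack=[0] mem=[0,0,0,0]
After op 4 (pop): stack=[empty] mem=[0,0,0,0]
After op 5 (push 3): stack=[3] mem=[0,0,0,0]
After op 6 (STO M1): stack=[empty] mem=[0,3,0,0]
After op 7 (push 2): stack=[2] mem=[0,3,0,0]
After op 8 (push 6): stack=[2,6] mem=[0,3,0,0]
After op 9 (STO M1): stack=[2] mem=[0,6,0,0]
After op 10 (STO M0): stack=[empty] mem=[2,6,0,0]
After op 11 (RCL M0): stack=[2] mem=[2,6,0,0]
After op 12 (push 7): stack=[2,7] mem=[2,6,0,0]
After op 13 (RCL M0): stack=[2,7,2] mem=[2,6,0,0]
After op 14 (STO M2): stack=[2,7] mem=[2,6,2,0]
After op 15 (+): stack=[9] mem=[2,6,2,0]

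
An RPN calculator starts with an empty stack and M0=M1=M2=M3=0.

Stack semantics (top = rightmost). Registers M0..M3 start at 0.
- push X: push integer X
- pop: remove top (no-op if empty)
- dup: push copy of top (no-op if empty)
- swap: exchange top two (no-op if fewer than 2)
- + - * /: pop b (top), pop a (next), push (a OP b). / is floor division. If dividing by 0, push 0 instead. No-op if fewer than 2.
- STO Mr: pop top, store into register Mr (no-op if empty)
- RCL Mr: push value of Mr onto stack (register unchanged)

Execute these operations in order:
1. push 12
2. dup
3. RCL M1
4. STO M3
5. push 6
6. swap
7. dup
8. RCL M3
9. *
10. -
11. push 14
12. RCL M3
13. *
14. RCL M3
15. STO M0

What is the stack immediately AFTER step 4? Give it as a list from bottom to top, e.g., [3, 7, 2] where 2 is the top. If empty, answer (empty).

After op 1 (push 12): stack=[12] mem=[0,0,0,0]
After op 2 (dup): stack=[12,12] mem=[0,0,0,0]
After op 3 (RCL M1): stack=[12,12,0] mem=[0,0,0,0]
After op 4 (STO M3): stack=[12,12] mem=[0,0,0,0]

[12, 12]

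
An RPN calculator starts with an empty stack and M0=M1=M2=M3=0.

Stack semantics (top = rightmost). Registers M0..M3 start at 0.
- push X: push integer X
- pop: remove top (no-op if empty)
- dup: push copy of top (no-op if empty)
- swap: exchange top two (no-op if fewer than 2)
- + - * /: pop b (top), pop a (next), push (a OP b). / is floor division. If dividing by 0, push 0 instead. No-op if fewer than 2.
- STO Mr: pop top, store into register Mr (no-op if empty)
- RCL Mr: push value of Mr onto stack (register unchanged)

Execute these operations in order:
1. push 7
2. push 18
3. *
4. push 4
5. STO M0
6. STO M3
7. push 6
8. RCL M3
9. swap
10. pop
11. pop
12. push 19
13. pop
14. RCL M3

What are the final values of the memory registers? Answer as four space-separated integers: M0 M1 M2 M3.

After op 1 (push 7): stack=[7] mem=[0,0,0,0]
After op 2 (push 18): stack=[7,18] mem=[0,0,0,0]
After op 3 (*): stack=[126] mem=[0,0,0,0]
After op 4 (push 4): stack=[126,4] mem=[0,0,0,0]
After op 5 (STO M0): stack=[126] mem=[4,0,0,0]
After op 6 (STO M3): stack=[empty] mem=[4,0,0,126]
After op 7 (push 6): stack=[6] mem=[4,0,0,126]
After op 8 (RCL M3): stack=[6,126] mem=[4,0,0,126]
After op 9 (swap): stack=[126,6] mem=[4,0,0,126]
After op 10 (pop): stack=[126] mem=[4,0,0,126]
After op 11 (pop): stack=[empty] mem=[4,0,0,126]
After op 12 (push 19): stack=[19] mem=[4,0,0,126]
After op 13 (pop): stack=[empty] mem=[4,0,0,126]
After op 14 (RCL M3): stack=[126] mem=[4,0,0,126]

Answer: 4 0 0 126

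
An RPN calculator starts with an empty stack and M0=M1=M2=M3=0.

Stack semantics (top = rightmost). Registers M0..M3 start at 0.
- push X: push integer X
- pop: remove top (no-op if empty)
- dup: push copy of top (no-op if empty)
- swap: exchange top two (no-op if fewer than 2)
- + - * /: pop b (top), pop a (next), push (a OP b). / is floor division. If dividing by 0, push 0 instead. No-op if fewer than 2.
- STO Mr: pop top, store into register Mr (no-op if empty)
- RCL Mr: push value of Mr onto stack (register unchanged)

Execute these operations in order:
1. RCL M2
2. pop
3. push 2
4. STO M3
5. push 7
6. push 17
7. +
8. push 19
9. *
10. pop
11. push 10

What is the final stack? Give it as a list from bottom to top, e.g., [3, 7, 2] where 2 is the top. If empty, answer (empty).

Answer: [10]

Derivation:
After op 1 (RCL M2): stack=[0] mem=[0,0,0,0]
After op 2 (pop): stack=[empty] mem=[0,0,0,0]
After op 3 (push 2): stack=[2] mem=[0,0,0,0]
After op 4 (STO M3): stack=[empty] mem=[0,0,0,2]
After op 5 (push 7): stack=[7] mem=[0,0,0,2]
After op 6 (push 17): stack=[7,17] mem=[0,0,0,2]
After op 7 (+): stack=[24] mem=[0,0,0,2]
After op 8 (push 19): stack=[24,19] mem=[0,0,0,2]
After op 9 (*): stack=[456] mem=[0,0,0,2]
After op 10 (pop): stack=[empty] mem=[0,0,0,2]
After op 11 (push 10): stack=[10] mem=[0,0,0,2]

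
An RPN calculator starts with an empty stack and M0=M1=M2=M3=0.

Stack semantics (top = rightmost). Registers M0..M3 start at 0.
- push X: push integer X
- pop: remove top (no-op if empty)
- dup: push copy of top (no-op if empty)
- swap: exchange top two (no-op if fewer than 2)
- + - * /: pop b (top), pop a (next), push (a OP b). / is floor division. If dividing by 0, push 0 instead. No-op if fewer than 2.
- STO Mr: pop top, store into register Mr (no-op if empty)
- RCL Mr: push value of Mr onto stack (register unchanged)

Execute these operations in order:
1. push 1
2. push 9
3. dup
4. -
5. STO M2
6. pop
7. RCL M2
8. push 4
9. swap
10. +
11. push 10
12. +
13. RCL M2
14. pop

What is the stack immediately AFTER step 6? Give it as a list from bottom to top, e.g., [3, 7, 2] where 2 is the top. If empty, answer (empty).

After op 1 (push 1): stack=[1] mem=[0,0,0,0]
After op 2 (push 9): stack=[1,9] mem=[0,0,0,0]
After op 3 (dup): stack=[1,9,9] mem=[0,0,0,0]
After op 4 (-): stack=[1,0] mem=[0,0,0,0]
After op 5 (STO M2): stack=[1] mem=[0,0,0,0]
After op 6 (pop): stack=[empty] mem=[0,0,0,0]

(empty)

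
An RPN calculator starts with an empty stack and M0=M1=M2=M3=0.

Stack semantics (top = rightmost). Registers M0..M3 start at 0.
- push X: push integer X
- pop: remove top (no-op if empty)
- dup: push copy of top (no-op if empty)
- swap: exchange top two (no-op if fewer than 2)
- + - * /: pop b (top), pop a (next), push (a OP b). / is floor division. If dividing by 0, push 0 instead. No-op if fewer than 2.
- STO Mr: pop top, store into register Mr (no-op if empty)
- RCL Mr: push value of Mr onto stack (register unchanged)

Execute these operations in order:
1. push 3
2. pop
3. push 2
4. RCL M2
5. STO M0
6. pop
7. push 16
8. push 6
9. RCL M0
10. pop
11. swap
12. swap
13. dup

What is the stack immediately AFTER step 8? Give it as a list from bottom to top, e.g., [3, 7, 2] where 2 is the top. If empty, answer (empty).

After op 1 (push 3): stack=[3] mem=[0,0,0,0]
After op 2 (pop): stack=[empty] mem=[0,0,0,0]
After op 3 (push 2): stack=[2] mem=[0,0,0,0]
After op 4 (RCL M2): stack=[2,0] mem=[0,0,0,0]
After op 5 (STO M0): stack=[2] mem=[0,0,0,0]
After op 6 (pop): stack=[empty] mem=[0,0,0,0]
After op 7 (push 16): stack=[16] mem=[0,0,0,0]
After op 8 (push 6): stack=[16,6] mem=[0,0,0,0]

[16, 6]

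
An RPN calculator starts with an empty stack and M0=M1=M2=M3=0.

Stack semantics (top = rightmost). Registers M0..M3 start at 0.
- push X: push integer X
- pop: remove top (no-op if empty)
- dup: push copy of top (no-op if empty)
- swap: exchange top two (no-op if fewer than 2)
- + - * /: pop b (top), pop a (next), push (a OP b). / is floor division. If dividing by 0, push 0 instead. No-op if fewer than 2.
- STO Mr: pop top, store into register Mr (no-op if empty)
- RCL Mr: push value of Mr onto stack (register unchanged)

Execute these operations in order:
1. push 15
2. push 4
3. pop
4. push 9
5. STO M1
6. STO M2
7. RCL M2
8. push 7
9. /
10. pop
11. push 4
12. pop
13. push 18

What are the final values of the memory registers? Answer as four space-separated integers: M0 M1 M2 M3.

After op 1 (push 15): stack=[15] mem=[0,0,0,0]
After op 2 (push 4): stack=[15,4] mem=[0,0,0,0]
After op 3 (pop): stack=[15] mem=[0,0,0,0]
After op 4 (push 9): stack=[15,9] mem=[0,0,0,0]
After op 5 (STO M1): stack=[15] mem=[0,9,0,0]
After op 6 (STO M2): stack=[empty] mem=[0,9,15,0]
After op 7 (RCL M2): stack=[15] mem=[0,9,15,0]
After op 8 (push 7): stack=[15,7] mem=[0,9,15,0]
After op 9 (/): stack=[2] mem=[0,9,15,0]
After op 10 (pop): stack=[empty] mem=[0,9,15,0]
After op 11 (push 4): stack=[4] mem=[0,9,15,0]
After op 12 (pop): stack=[empty] mem=[0,9,15,0]
After op 13 (push 18): stack=[18] mem=[0,9,15,0]

Answer: 0 9 15 0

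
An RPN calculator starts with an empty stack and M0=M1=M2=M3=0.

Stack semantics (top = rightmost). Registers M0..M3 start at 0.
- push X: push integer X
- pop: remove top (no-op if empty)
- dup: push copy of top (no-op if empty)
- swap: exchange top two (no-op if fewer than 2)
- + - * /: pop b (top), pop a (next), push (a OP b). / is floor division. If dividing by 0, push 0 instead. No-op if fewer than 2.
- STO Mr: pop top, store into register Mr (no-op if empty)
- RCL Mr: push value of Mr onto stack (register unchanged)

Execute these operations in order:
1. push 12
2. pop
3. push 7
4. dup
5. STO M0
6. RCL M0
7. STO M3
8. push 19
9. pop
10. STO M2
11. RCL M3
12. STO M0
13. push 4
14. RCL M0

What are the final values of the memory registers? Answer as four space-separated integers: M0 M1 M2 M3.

Answer: 7 0 7 7

Derivation:
After op 1 (push 12): stack=[12] mem=[0,0,0,0]
After op 2 (pop): stack=[empty] mem=[0,0,0,0]
After op 3 (push 7): stack=[7] mem=[0,0,0,0]
After op 4 (dup): stack=[7,7] mem=[0,0,0,0]
After op 5 (STO M0): stack=[7] mem=[7,0,0,0]
After op 6 (RCL M0): stack=[7,7] mem=[7,0,0,0]
After op 7 (STO M3): stack=[7] mem=[7,0,0,7]
After op 8 (push 19): stack=[7,19] mem=[7,0,0,7]
After op 9 (pop): stack=[7] mem=[7,0,0,7]
After op 10 (STO M2): stack=[empty] mem=[7,0,7,7]
After op 11 (RCL M3): stack=[7] mem=[7,0,7,7]
After op 12 (STO M0): stack=[empty] mem=[7,0,7,7]
After op 13 (push 4): stack=[4] mem=[7,0,7,7]
After op 14 (RCL M0): stack=[4,7] mem=[7,0,7,7]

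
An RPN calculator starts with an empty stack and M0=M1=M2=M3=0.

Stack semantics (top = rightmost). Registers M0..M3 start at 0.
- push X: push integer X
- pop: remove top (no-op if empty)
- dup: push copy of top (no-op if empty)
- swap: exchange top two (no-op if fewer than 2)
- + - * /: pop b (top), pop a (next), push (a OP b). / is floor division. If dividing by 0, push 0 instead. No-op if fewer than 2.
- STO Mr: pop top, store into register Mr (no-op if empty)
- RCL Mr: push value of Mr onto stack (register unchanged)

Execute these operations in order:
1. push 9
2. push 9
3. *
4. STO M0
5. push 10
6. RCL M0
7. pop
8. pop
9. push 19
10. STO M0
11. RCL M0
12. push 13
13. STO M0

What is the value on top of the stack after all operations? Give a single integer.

Answer: 19

Derivation:
After op 1 (push 9): stack=[9] mem=[0,0,0,0]
After op 2 (push 9): stack=[9,9] mem=[0,0,0,0]
After op 3 (*): stack=[81] mem=[0,0,0,0]
After op 4 (STO M0): stack=[empty] mem=[81,0,0,0]
After op 5 (push 10): stack=[10] mem=[81,0,0,0]
After op 6 (RCL M0): stack=[10,81] mem=[81,0,0,0]
After op 7 (pop): stack=[10] mem=[81,0,0,0]
After op 8 (pop): stack=[empty] mem=[81,0,0,0]
After op 9 (push 19): stack=[19] mem=[81,0,0,0]
After op 10 (STO M0): stack=[empty] mem=[19,0,0,0]
After op 11 (RCL M0): stack=[19] mem=[19,0,0,0]
After op 12 (push 13): stack=[19,13] mem=[19,0,0,0]
After op 13 (STO M0): stack=[19] mem=[13,0,0,0]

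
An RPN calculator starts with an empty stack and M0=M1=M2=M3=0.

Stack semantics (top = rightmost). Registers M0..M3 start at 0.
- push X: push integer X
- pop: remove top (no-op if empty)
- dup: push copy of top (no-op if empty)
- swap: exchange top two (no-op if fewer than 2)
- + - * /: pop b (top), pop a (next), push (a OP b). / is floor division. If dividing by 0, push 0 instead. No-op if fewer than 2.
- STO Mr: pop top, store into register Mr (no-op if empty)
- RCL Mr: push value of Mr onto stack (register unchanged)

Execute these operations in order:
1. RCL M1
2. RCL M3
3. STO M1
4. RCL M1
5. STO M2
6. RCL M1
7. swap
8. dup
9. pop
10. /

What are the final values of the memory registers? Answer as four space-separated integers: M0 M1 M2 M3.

After op 1 (RCL M1): stack=[0] mem=[0,0,0,0]
After op 2 (RCL M3): stack=[0,0] mem=[0,0,0,0]
After op 3 (STO M1): stack=[0] mem=[0,0,0,0]
After op 4 (RCL M1): stack=[0,0] mem=[0,0,0,0]
After op 5 (STO M2): stack=[0] mem=[0,0,0,0]
After op 6 (RCL M1): stack=[0,0] mem=[0,0,0,0]
After op 7 (swap): stack=[0,0] mem=[0,0,0,0]
After op 8 (dup): stack=[0,0,0] mem=[0,0,0,0]
After op 9 (pop): stack=[0,0] mem=[0,0,0,0]
After op 10 (/): stack=[0] mem=[0,0,0,0]

Answer: 0 0 0 0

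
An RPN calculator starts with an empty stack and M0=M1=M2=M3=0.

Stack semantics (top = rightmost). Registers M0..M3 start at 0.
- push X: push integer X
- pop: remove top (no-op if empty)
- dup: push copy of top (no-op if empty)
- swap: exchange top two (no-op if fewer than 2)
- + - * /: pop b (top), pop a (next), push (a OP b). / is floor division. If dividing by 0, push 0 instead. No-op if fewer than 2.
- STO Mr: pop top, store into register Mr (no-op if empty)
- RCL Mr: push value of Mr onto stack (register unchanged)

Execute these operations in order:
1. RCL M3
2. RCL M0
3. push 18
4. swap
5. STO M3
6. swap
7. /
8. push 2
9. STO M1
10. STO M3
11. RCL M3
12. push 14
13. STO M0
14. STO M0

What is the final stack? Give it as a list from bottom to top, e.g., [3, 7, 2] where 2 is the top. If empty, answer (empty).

After op 1 (RCL M3): stack=[0] mem=[0,0,0,0]
After op 2 (RCL M0): stack=[0,0] mem=[0,0,0,0]
After op 3 (push 18): stack=[0,0,18] mem=[0,0,0,0]
After op 4 (swap): stack=[0,18,0] mem=[0,0,0,0]
After op 5 (STO M3): stack=[0,18] mem=[0,0,0,0]
After op 6 (swap): stack=[18,0] mem=[0,0,0,0]
After op 7 (/): stack=[0] mem=[0,0,0,0]
After op 8 (push 2): stack=[0,2] mem=[0,0,0,0]
After op 9 (STO M1): stack=[0] mem=[0,2,0,0]
After op 10 (STO M3): stack=[empty] mem=[0,2,0,0]
After op 11 (RCL M3): stack=[0] mem=[0,2,0,0]
After op 12 (push 14): stack=[0,14] mem=[0,2,0,0]
After op 13 (STO M0): stack=[0] mem=[14,2,0,0]
After op 14 (STO M0): stack=[empty] mem=[0,2,0,0]

Answer: (empty)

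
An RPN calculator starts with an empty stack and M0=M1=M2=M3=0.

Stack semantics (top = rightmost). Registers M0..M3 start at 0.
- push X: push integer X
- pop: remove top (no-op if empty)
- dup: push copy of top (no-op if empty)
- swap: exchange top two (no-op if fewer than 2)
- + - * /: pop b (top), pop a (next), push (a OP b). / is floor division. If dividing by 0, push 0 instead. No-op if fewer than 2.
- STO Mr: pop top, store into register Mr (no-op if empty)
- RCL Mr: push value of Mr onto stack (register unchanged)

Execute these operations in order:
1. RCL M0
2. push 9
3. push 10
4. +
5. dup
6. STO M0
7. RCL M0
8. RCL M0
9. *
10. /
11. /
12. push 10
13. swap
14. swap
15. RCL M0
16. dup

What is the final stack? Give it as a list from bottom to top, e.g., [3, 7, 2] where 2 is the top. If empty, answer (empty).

Answer: [0, 10, 19, 19]

Derivation:
After op 1 (RCL M0): stack=[0] mem=[0,0,0,0]
After op 2 (push 9): stack=[0,9] mem=[0,0,0,0]
After op 3 (push 10): stack=[0,9,10] mem=[0,0,0,0]
After op 4 (+): stack=[0,19] mem=[0,0,0,0]
After op 5 (dup): stack=[0,19,19] mem=[0,0,0,0]
After op 6 (STO M0): stack=[0,19] mem=[19,0,0,0]
After op 7 (RCL M0): stack=[0,19,19] mem=[19,0,0,0]
After op 8 (RCL M0): stack=[0,19,19,19] mem=[19,0,0,0]
After op 9 (*): stack=[0,19,361] mem=[19,0,0,0]
After op 10 (/): stack=[0,0] mem=[19,0,0,0]
After op 11 (/): stack=[0] mem=[19,0,0,0]
After op 12 (push 10): stack=[0,10] mem=[19,0,0,0]
After op 13 (swap): stack=[10,0] mem=[19,0,0,0]
After op 14 (swap): stack=[0,10] mem=[19,0,0,0]
After op 15 (RCL M0): stack=[0,10,19] mem=[19,0,0,0]
After op 16 (dup): stack=[0,10,19,19] mem=[19,0,0,0]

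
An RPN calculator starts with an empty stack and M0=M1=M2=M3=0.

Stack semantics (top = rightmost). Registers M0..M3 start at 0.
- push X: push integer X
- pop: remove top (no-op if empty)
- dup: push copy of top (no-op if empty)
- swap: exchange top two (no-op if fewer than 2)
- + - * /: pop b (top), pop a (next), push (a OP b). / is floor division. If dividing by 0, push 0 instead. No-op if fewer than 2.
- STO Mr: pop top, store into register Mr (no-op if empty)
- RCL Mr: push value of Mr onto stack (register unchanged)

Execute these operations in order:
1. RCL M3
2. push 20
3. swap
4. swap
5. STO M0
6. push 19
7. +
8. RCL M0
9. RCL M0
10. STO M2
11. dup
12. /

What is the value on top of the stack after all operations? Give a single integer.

Answer: 1

Derivation:
After op 1 (RCL M3): stack=[0] mem=[0,0,0,0]
After op 2 (push 20): stack=[0,20] mem=[0,0,0,0]
After op 3 (swap): stack=[20,0] mem=[0,0,0,0]
After op 4 (swap): stack=[0,20] mem=[0,0,0,0]
After op 5 (STO M0): stack=[0] mem=[20,0,0,0]
After op 6 (push 19): stack=[0,19] mem=[20,0,0,0]
After op 7 (+): stack=[19] mem=[20,0,0,0]
After op 8 (RCL M0): stack=[19,20] mem=[20,0,0,0]
After op 9 (RCL M0): stack=[19,20,20] mem=[20,0,0,0]
After op 10 (STO M2): stack=[19,20] mem=[20,0,20,0]
After op 11 (dup): stack=[19,20,20] mem=[20,0,20,0]
After op 12 (/): stack=[19,1] mem=[20,0,20,0]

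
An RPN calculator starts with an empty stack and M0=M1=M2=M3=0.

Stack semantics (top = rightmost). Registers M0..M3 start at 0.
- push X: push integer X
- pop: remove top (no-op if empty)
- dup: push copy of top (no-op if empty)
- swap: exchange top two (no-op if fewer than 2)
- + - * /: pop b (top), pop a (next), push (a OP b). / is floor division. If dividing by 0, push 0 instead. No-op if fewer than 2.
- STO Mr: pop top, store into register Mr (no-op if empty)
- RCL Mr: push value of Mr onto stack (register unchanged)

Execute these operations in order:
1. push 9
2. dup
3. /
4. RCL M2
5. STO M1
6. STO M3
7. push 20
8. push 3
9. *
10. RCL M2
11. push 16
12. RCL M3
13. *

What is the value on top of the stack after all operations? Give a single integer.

After op 1 (push 9): stack=[9] mem=[0,0,0,0]
After op 2 (dup): stack=[9,9] mem=[0,0,0,0]
After op 3 (/): stack=[1] mem=[0,0,0,0]
After op 4 (RCL M2): stack=[1,0] mem=[0,0,0,0]
After op 5 (STO M1): stack=[1] mem=[0,0,0,0]
After op 6 (STO M3): stack=[empty] mem=[0,0,0,1]
After op 7 (push 20): stack=[20] mem=[0,0,0,1]
After op 8 (push 3): stack=[20,3] mem=[0,0,0,1]
After op 9 (*): stack=[60] mem=[0,0,0,1]
After op 10 (RCL M2): stack=[60,0] mem=[0,0,0,1]
After op 11 (push 16): stack=[60,0,16] mem=[0,0,0,1]
After op 12 (RCL M3): stack=[60,0,16,1] mem=[0,0,0,1]
After op 13 (*): stack=[60,0,16] mem=[0,0,0,1]

Answer: 16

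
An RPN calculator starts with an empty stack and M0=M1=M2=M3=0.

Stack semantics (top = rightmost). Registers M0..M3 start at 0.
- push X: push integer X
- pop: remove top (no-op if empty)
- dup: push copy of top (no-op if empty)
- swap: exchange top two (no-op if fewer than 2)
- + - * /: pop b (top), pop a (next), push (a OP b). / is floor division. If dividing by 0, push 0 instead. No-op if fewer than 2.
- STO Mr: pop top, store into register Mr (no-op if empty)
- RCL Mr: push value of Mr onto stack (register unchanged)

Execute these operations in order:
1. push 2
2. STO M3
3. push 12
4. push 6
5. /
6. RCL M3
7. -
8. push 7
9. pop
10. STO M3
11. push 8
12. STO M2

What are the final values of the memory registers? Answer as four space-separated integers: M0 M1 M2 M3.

After op 1 (push 2): stack=[2] mem=[0,0,0,0]
After op 2 (STO M3): stack=[empty] mem=[0,0,0,2]
After op 3 (push 12): stack=[12] mem=[0,0,0,2]
After op 4 (push 6): stack=[12,6] mem=[0,0,0,2]
After op 5 (/): stack=[2] mem=[0,0,0,2]
After op 6 (RCL M3): stack=[2,2] mem=[0,0,0,2]
After op 7 (-): stack=[0] mem=[0,0,0,2]
After op 8 (push 7): stack=[0,7] mem=[0,0,0,2]
After op 9 (pop): stack=[0] mem=[0,0,0,2]
After op 10 (STO M3): stack=[empty] mem=[0,0,0,0]
After op 11 (push 8): stack=[8] mem=[0,0,0,0]
After op 12 (STO M2): stack=[empty] mem=[0,0,8,0]

Answer: 0 0 8 0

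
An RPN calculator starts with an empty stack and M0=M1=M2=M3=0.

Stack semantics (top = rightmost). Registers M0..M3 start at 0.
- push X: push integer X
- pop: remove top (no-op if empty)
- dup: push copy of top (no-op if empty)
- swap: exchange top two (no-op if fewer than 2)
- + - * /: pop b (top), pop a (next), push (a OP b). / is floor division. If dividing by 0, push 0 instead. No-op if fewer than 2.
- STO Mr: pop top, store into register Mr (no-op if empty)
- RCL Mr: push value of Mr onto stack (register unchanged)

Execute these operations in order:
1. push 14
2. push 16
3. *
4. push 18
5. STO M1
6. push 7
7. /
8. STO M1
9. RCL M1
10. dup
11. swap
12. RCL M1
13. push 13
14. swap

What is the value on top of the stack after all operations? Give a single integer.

After op 1 (push 14): stack=[14] mem=[0,0,0,0]
After op 2 (push 16): stack=[14,16] mem=[0,0,0,0]
After op 3 (*): stack=[224] mem=[0,0,0,0]
After op 4 (push 18): stack=[224,18] mem=[0,0,0,0]
After op 5 (STO M1): stack=[224] mem=[0,18,0,0]
After op 6 (push 7): stack=[224,7] mem=[0,18,0,0]
After op 7 (/): stack=[32] mem=[0,18,0,0]
After op 8 (STO M1): stack=[empty] mem=[0,32,0,0]
After op 9 (RCL M1): stack=[32] mem=[0,32,0,0]
After op 10 (dup): stack=[32,32] mem=[0,32,0,0]
After op 11 (swap): stack=[32,32] mem=[0,32,0,0]
After op 12 (RCL M1): stack=[32,32,32] mem=[0,32,0,0]
After op 13 (push 13): stack=[32,32,32,13] mem=[0,32,0,0]
After op 14 (swap): stack=[32,32,13,32] mem=[0,32,0,0]

Answer: 32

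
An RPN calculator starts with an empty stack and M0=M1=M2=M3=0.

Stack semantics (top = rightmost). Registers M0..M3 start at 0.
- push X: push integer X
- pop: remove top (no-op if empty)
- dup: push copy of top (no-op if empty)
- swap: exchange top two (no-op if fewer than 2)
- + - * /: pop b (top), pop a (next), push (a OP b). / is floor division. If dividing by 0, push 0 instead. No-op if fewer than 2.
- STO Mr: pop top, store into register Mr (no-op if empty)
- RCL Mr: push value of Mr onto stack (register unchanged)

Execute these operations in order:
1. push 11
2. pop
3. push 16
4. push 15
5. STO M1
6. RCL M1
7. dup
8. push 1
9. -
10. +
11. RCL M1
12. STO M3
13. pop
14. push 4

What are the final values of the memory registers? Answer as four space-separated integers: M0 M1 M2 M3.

After op 1 (push 11): stack=[11] mem=[0,0,0,0]
After op 2 (pop): stack=[empty] mem=[0,0,0,0]
After op 3 (push 16): stack=[16] mem=[0,0,0,0]
After op 4 (push 15): stack=[16,15] mem=[0,0,0,0]
After op 5 (STO M1): stack=[16] mem=[0,15,0,0]
After op 6 (RCL M1): stack=[16,15] mem=[0,15,0,0]
After op 7 (dup): stack=[16,15,15] mem=[0,15,0,0]
After op 8 (push 1): stack=[16,15,15,1] mem=[0,15,0,0]
After op 9 (-): stack=[16,15,14] mem=[0,15,0,0]
After op 10 (+): stack=[16,29] mem=[0,15,0,0]
After op 11 (RCL M1): stack=[16,29,15] mem=[0,15,0,0]
After op 12 (STO M3): stack=[16,29] mem=[0,15,0,15]
After op 13 (pop): stack=[16] mem=[0,15,0,15]
After op 14 (push 4): stack=[16,4] mem=[0,15,0,15]

Answer: 0 15 0 15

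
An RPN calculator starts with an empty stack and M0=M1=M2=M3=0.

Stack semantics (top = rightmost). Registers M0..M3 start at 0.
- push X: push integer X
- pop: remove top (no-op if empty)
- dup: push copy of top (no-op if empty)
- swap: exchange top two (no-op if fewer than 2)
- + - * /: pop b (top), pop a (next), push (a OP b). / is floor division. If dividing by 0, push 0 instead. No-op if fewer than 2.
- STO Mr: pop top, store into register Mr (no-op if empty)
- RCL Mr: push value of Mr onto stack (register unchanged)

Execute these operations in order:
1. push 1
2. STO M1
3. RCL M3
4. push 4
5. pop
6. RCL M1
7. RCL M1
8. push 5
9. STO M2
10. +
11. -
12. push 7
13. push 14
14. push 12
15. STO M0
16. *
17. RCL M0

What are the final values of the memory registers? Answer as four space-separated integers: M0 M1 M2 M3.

After op 1 (push 1): stack=[1] mem=[0,0,0,0]
After op 2 (STO M1): stack=[empty] mem=[0,1,0,0]
After op 3 (RCL M3): stack=[0] mem=[0,1,0,0]
After op 4 (push 4): stack=[0,4] mem=[0,1,0,0]
After op 5 (pop): stack=[0] mem=[0,1,0,0]
After op 6 (RCL M1): stack=[0,1] mem=[0,1,0,0]
After op 7 (RCL M1): stack=[0,1,1] mem=[0,1,0,0]
After op 8 (push 5): stack=[0,1,1,5] mem=[0,1,0,0]
After op 9 (STO M2): stack=[0,1,1] mem=[0,1,5,0]
After op 10 (+): stack=[0,2] mem=[0,1,5,0]
After op 11 (-): stack=[-2] mem=[0,1,5,0]
After op 12 (push 7): stack=[-2,7] mem=[0,1,5,0]
After op 13 (push 14): stack=[-2,7,14] mem=[0,1,5,0]
After op 14 (push 12): stack=[-2,7,14,12] mem=[0,1,5,0]
After op 15 (STO M0): stack=[-2,7,14] mem=[12,1,5,0]
After op 16 (*): stack=[-2,98] mem=[12,1,5,0]
After op 17 (RCL M0): stack=[-2,98,12] mem=[12,1,5,0]

Answer: 12 1 5 0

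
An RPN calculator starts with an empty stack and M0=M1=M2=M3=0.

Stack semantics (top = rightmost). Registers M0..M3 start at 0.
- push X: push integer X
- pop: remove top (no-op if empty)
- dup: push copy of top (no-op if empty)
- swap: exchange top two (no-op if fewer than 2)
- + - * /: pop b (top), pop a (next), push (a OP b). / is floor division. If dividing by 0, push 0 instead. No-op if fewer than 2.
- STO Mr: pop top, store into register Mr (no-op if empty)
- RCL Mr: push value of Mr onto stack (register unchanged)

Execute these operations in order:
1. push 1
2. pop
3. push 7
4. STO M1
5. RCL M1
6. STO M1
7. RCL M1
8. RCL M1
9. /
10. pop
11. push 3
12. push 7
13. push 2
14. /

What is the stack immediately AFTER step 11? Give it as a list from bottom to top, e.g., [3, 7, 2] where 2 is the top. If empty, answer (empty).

After op 1 (push 1): stack=[1] mem=[0,0,0,0]
After op 2 (pop): stack=[empty] mem=[0,0,0,0]
After op 3 (push 7): stack=[7] mem=[0,0,0,0]
After op 4 (STO M1): stack=[empty] mem=[0,7,0,0]
After op 5 (RCL M1): stack=[7] mem=[0,7,0,0]
After op 6 (STO M1): stack=[empty] mem=[0,7,0,0]
After op 7 (RCL M1): stack=[7] mem=[0,7,0,0]
After op 8 (RCL M1): stack=[7,7] mem=[0,7,0,0]
After op 9 (/): stack=[1] mem=[0,7,0,0]
After op 10 (pop): stack=[empty] mem=[0,7,0,0]
After op 11 (push 3): stack=[3] mem=[0,7,0,0]

[3]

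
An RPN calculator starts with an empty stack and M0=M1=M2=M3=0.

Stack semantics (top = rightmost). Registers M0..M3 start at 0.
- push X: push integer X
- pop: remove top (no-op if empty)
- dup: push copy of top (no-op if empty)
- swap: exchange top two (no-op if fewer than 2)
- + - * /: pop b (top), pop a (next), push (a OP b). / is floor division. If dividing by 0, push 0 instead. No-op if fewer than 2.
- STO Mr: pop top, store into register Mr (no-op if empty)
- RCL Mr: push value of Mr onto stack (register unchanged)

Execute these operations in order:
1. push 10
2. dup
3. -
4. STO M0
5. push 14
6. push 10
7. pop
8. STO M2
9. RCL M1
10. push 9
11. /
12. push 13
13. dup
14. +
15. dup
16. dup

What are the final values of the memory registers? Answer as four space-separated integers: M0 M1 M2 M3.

After op 1 (push 10): stack=[10] mem=[0,0,0,0]
After op 2 (dup): stack=[10,10] mem=[0,0,0,0]
After op 3 (-): stack=[0] mem=[0,0,0,0]
After op 4 (STO M0): stack=[empty] mem=[0,0,0,0]
After op 5 (push 14): stack=[14] mem=[0,0,0,0]
After op 6 (push 10): stack=[14,10] mem=[0,0,0,0]
After op 7 (pop): stack=[14] mem=[0,0,0,0]
After op 8 (STO M2): stack=[empty] mem=[0,0,14,0]
After op 9 (RCL M1): stack=[0] mem=[0,0,14,0]
After op 10 (push 9): stack=[0,9] mem=[0,0,14,0]
After op 11 (/): stack=[0] mem=[0,0,14,0]
After op 12 (push 13): stack=[0,13] mem=[0,0,14,0]
After op 13 (dup): stack=[0,13,13] mem=[0,0,14,0]
After op 14 (+): stack=[0,26] mem=[0,0,14,0]
After op 15 (dup): stack=[0,26,26] mem=[0,0,14,0]
After op 16 (dup): stack=[0,26,26,26] mem=[0,0,14,0]

Answer: 0 0 14 0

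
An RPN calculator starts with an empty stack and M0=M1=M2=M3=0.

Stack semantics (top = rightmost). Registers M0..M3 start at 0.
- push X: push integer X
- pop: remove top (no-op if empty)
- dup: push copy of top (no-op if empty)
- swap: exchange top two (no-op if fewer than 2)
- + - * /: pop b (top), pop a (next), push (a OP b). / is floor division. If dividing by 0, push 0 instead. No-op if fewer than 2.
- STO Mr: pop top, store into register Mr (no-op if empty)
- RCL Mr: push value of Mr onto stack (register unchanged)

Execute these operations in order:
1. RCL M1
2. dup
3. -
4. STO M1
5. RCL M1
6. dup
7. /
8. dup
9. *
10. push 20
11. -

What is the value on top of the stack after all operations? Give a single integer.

Answer: -20

Derivation:
After op 1 (RCL M1): stack=[0] mem=[0,0,0,0]
After op 2 (dup): stack=[0,0] mem=[0,0,0,0]
After op 3 (-): stack=[0] mem=[0,0,0,0]
After op 4 (STO M1): stack=[empty] mem=[0,0,0,0]
After op 5 (RCL M1): stack=[0] mem=[0,0,0,0]
After op 6 (dup): stack=[0,0] mem=[0,0,0,0]
After op 7 (/): stack=[0] mem=[0,0,0,0]
After op 8 (dup): stack=[0,0] mem=[0,0,0,0]
After op 9 (*): stack=[0] mem=[0,0,0,0]
After op 10 (push 20): stack=[0,20] mem=[0,0,0,0]
After op 11 (-): stack=[-20] mem=[0,0,0,0]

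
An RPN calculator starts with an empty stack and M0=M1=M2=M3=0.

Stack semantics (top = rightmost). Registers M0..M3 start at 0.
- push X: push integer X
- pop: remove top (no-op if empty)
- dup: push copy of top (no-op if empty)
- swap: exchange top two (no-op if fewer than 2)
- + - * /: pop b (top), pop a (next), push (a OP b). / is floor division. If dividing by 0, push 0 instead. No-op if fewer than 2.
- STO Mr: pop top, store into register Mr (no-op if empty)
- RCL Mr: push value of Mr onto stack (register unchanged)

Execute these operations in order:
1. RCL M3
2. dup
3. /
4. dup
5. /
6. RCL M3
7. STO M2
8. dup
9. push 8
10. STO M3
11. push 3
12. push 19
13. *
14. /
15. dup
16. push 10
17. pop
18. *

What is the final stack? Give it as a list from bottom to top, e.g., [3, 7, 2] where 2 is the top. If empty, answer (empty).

Answer: [0, 0]

Derivation:
After op 1 (RCL M3): stack=[0] mem=[0,0,0,0]
After op 2 (dup): stack=[0,0] mem=[0,0,0,0]
After op 3 (/): stack=[0] mem=[0,0,0,0]
After op 4 (dup): stack=[0,0] mem=[0,0,0,0]
After op 5 (/): stack=[0] mem=[0,0,0,0]
After op 6 (RCL M3): stack=[0,0] mem=[0,0,0,0]
After op 7 (STO M2): stack=[0] mem=[0,0,0,0]
After op 8 (dup): stack=[0,0] mem=[0,0,0,0]
After op 9 (push 8): stack=[0,0,8] mem=[0,0,0,0]
After op 10 (STO M3): stack=[0,0] mem=[0,0,0,8]
After op 11 (push 3): stack=[0,0,3] mem=[0,0,0,8]
After op 12 (push 19): stack=[0,0,3,19] mem=[0,0,0,8]
After op 13 (*): stack=[0,0,57] mem=[0,0,0,8]
After op 14 (/): stack=[0,0] mem=[0,0,0,8]
After op 15 (dup): stack=[0,0,0] mem=[0,0,0,8]
After op 16 (push 10): stack=[0,0,0,10] mem=[0,0,0,8]
After op 17 (pop): stack=[0,0,0] mem=[0,0,0,8]
After op 18 (*): stack=[0,0] mem=[0,0,0,8]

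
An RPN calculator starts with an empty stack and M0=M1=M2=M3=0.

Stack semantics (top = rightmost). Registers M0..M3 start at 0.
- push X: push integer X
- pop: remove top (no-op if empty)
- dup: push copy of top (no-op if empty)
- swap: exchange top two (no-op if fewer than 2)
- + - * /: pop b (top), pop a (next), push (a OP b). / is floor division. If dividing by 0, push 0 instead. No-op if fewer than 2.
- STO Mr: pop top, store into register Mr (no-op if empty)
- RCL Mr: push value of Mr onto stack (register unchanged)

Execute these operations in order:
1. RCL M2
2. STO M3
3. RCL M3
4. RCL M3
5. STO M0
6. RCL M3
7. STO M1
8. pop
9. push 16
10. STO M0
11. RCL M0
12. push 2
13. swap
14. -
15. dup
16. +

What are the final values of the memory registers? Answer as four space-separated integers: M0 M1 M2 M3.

After op 1 (RCL M2): stack=[0] mem=[0,0,0,0]
After op 2 (STO M3): stack=[empty] mem=[0,0,0,0]
After op 3 (RCL M3): stack=[0] mem=[0,0,0,0]
After op 4 (RCL M3): stack=[0,0] mem=[0,0,0,0]
After op 5 (STO M0): stack=[0] mem=[0,0,0,0]
After op 6 (RCL M3): stack=[0,0] mem=[0,0,0,0]
After op 7 (STO M1): stack=[0] mem=[0,0,0,0]
After op 8 (pop): stack=[empty] mem=[0,0,0,0]
After op 9 (push 16): stack=[16] mem=[0,0,0,0]
After op 10 (STO M0): stack=[empty] mem=[16,0,0,0]
After op 11 (RCL M0): stack=[16] mem=[16,0,0,0]
After op 12 (push 2): stack=[16,2] mem=[16,0,0,0]
After op 13 (swap): stack=[2,16] mem=[16,0,0,0]
After op 14 (-): stack=[-14] mem=[16,0,0,0]
After op 15 (dup): stack=[-14,-14] mem=[16,0,0,0]
After op 16 (+): stack=[-28] mem=[16,0,0,0]

Answer: 16 0 0 0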